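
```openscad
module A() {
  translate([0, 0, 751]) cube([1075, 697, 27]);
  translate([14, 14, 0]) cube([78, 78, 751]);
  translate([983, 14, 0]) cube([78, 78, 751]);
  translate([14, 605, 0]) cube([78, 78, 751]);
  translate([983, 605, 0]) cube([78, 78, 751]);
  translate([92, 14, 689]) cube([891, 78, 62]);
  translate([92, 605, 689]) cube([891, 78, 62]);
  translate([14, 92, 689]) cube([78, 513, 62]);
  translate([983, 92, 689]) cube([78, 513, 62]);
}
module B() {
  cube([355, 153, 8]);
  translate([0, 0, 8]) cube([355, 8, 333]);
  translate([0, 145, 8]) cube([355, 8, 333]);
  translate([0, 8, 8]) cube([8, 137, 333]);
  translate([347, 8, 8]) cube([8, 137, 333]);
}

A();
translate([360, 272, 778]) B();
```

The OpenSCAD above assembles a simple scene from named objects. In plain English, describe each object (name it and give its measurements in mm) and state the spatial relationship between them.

A is a rectangular dining table. The top is 1075×697×27 mm with its upper surface at z = 778 mm. It stands on four 78×78 mm square legs, each inset 14 mm from the nearest pair of top edges, running from the floor to the underside of the top. Four apron rails, 78 mm thick and 62 mm tall, run between adjacent legs with their top edges flush with the underside of the top and their outer faces flush with the legs' outer faces.

B is an open-topped rectangular box: outside dimensions 355×153×341 mm, with a uniform wall and base thickness of 8 mm. The base is a full 355×153 slab on the floor; four walls sit on top of the base. The front and back walls (the −y and +y sides) span the full width; the two side walls fit between them.

The open box is on top of the table, centred.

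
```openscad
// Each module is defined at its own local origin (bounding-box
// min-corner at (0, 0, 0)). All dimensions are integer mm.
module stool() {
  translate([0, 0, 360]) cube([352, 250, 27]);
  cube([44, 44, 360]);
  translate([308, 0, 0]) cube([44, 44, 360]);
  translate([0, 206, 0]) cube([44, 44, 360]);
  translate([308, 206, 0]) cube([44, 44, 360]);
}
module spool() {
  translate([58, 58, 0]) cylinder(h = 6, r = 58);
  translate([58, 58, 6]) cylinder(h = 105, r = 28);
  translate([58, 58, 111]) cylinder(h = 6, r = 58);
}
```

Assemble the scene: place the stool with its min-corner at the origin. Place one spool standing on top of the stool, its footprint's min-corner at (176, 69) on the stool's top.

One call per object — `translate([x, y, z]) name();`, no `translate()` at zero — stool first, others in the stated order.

stool();
translate([176, 69, 387]) spool();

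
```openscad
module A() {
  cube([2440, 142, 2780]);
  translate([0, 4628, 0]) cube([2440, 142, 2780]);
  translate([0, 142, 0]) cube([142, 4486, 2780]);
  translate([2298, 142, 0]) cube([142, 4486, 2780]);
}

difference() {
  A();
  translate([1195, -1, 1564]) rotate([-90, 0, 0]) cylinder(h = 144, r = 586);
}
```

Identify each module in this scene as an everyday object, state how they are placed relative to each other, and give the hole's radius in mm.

A is a house frame. The house frame has a circular hole through its front wall. The hole's radius is 586 mm.

The subtracted cylinder has r = 586 mm.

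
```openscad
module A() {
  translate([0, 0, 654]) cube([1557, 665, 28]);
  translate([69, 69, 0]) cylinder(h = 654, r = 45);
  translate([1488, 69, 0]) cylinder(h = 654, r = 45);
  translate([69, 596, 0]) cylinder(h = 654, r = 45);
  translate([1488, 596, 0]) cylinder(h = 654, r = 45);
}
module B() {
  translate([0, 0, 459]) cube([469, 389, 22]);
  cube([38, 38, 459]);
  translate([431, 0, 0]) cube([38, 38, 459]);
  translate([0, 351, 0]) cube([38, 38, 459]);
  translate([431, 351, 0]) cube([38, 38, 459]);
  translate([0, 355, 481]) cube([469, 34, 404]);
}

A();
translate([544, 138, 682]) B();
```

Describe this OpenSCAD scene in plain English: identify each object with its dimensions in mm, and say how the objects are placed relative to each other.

A is a table: top 1557 mm (x) × 665 mm (y), 28 mm thick, upper face at z = 682 mm, on four round legs of 90 mm diameter, each leg's bounding box inset 24 mm from the nearest pair of top edges, running from z = 0 to the bottom of the top.

B is a chair: 469×389 mm seat, 22 mm thick, top at z = 481 mm, on four 38 mm square corner legs flush with the seat edges. A 34 mm thick backrest slab spans the full seat width, extending 404 mm above the seat top, its back face flush with the seat's +y edge.

The chair is on top of the table, centred.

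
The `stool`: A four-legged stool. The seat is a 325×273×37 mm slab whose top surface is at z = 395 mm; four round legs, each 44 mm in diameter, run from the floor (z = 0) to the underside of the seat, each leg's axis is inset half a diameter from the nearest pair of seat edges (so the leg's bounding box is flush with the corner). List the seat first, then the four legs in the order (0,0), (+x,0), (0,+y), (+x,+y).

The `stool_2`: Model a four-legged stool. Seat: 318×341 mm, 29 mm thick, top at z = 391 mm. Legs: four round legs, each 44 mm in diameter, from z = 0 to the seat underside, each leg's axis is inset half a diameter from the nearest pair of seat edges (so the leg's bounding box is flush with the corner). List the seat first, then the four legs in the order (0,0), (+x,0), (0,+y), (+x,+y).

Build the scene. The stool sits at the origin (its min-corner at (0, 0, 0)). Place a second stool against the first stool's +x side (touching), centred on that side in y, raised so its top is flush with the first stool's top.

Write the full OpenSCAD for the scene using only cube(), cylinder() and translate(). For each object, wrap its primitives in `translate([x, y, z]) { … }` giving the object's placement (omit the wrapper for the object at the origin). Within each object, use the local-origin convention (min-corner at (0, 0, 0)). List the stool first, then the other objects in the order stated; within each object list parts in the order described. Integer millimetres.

translate([0, 0, 358]) cube([325, 273, 37]);
translate([22, 22, 0]) cylinder(h = 358, r = 22);
translate([303, 22, 0]) cylinder(h = 358, r = 22);
translate([22, 251, 0]) cylinder(h = 358, r = 22);
translate([303, 251, 0]) cylinder(h = 358, r = 22);
translate([325, -34, 4]) {
  translate([0, 0, 362]) cube([318, 341, 29]);
  translate([22, 22, 0]) cylinder(h = 362, r = 22);
  translate([296, 22, 0]) cylinder(h = 362, r = 22);
  translate([22, 319, 0]) cylinder(h = 362, r = 22);
  translate([296, 319, 0]) cylinder(h = 362, r = 22);
}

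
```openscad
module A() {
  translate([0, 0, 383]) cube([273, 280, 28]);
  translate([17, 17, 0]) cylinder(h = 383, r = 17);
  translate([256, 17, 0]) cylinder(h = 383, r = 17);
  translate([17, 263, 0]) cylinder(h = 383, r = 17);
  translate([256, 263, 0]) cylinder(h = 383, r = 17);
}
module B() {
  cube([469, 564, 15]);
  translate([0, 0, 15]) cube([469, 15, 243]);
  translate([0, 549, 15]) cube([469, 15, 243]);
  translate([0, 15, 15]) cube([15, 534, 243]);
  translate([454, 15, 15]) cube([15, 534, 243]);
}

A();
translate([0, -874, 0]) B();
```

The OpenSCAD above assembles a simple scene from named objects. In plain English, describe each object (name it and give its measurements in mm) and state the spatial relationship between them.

A is a four-legged stool. The seat is a 273×280×28 mm slab whose top surface is at z = 411 mm; four round legs, each 34 mm in diameter, run from the floor (z = 0) to the underside of the seat, each leg's axis is inset half a diameter from the nearest pair of seat edges (so the leg's bounding box is flush with the corner).

B is an open storage box with external size 469×564×258 mm and wall thickness 15 mm (the base is also 15 mm thick). The base covers the whole footprint; the four walls stand on the base, with the y-facing walls full-width and the x-facing walls fitting between their inner faces.

The open box is on the floor beside the stool on its −y side.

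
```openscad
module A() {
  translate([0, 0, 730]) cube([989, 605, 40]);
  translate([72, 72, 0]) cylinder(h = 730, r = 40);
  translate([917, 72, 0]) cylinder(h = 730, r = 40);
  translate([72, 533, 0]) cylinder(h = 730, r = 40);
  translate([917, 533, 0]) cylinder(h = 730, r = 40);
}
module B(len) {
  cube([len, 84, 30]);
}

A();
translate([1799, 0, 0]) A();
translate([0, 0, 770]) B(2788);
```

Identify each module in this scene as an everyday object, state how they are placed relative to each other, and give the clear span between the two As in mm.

A is a table. B is a beam. A beam spans the tops of two tables. The clear span between the two tables is 810 mm.

Second table starts at x = 1799; first ends at x = 989; clear span = 1799 − 989 = 810 mm.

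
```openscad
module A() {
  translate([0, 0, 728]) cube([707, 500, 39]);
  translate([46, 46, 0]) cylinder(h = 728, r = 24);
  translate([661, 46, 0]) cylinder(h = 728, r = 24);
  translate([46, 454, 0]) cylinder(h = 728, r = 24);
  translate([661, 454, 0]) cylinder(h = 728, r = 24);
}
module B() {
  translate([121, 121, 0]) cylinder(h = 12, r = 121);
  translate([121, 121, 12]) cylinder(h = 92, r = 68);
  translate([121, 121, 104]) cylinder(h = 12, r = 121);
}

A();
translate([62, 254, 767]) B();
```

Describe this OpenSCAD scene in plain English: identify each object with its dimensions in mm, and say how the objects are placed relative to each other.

A is a table: top 707 mm (x) × 500 mm (y), 39 mm thick, upper face at z = 767 mm, on four round legs of 48 mm diameter, each leg's bounding box inset 22 mm from the nearest pair of top edges, running from z = 0 to the bottom of the top.

B is a spool: two coaxial disc flanges of radius 121 mm and thickness 12 mm, joined by a core cylinder of radius 68 mm and height 92 mm. The lower flange rests on z = 0 and the three cylinders share a vertical axis.

The spool is on top of the table.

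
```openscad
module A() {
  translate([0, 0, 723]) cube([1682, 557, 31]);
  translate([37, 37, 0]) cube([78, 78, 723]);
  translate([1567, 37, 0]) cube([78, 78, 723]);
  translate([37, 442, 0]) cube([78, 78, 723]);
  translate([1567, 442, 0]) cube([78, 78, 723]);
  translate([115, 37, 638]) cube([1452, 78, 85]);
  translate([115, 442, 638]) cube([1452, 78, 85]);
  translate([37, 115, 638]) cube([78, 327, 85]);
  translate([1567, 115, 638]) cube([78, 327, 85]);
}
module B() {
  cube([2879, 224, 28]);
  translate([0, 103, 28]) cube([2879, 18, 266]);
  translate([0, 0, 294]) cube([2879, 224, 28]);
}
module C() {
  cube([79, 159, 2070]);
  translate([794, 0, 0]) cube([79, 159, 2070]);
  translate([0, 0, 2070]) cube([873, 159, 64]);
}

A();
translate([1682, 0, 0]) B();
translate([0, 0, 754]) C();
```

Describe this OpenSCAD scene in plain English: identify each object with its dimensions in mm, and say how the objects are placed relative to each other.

A is a table with a 1682×557 mm rectangular top, 31 mm thick, top surface at z = 754 mm, supported by four 78×78 mm square legs, each inset 37 mm from the nearest pair of top edges, running from the floor. Four apron rails, 78 mm thick and 85 mm tall, run between adjacent legs with their top edges flush with the underside of the top and their outer faces flush with the legs' outer faces.

B is an I-beam lying along x, 2879 mm long. Overall section height 322 mm. Two flanges 224 mm wide (y) and 28 mm thick, one on the floor and one at the top; a web 18 mm thick runs between them, centred on the flange width.

C is a door frame. The clear opening is 715 mm wide and 2070 mm high. Two 79 mm wide jambs, 159 mm deep, stand either side of the opening from the floor to the top of the opening. A 64 mm thick head sits across the top of both jambs, spanning the full outside width of the frame.

The I-beam is against the table's +x side, with their −y faces flush. The door frame is on top of the table.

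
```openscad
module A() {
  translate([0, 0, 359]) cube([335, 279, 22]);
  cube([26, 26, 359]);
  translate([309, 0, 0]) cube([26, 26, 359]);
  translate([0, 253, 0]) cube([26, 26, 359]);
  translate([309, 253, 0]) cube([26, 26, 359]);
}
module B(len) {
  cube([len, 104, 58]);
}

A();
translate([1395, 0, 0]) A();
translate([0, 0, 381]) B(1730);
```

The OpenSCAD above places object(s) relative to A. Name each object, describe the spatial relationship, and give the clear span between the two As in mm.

Second stool starts at x = 1395; first ends at x = 335; clear span = 1395 − 335 = 1060 mm.

A is a stool. B is a beam. A beam spans the tops of two stools. The clear span between the two stools is 1060 mm.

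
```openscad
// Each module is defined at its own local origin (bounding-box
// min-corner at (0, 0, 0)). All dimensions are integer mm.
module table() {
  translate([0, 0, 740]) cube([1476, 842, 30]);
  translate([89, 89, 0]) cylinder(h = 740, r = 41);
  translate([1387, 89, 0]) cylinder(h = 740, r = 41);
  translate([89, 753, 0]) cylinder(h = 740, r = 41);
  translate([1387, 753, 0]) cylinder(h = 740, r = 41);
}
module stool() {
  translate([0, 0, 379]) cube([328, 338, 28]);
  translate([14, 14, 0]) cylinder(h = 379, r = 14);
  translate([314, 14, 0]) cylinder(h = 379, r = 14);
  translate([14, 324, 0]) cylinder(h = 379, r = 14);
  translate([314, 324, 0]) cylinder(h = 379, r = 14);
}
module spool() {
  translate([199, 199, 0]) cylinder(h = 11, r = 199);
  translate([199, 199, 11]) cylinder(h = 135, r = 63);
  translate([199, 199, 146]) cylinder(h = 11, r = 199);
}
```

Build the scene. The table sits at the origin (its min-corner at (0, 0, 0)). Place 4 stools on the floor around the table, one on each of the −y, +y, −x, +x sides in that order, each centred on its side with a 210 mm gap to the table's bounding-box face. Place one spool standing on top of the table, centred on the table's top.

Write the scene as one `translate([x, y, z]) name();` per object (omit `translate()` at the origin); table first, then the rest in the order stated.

table();
translate([574, -548, 0]) stool();
translate([574, 1052, 0]) stool();
translate([-538, 252, 0]) stool();
translate([1686, 252, 0]) stool();
translate([539, 222, 770]) spool();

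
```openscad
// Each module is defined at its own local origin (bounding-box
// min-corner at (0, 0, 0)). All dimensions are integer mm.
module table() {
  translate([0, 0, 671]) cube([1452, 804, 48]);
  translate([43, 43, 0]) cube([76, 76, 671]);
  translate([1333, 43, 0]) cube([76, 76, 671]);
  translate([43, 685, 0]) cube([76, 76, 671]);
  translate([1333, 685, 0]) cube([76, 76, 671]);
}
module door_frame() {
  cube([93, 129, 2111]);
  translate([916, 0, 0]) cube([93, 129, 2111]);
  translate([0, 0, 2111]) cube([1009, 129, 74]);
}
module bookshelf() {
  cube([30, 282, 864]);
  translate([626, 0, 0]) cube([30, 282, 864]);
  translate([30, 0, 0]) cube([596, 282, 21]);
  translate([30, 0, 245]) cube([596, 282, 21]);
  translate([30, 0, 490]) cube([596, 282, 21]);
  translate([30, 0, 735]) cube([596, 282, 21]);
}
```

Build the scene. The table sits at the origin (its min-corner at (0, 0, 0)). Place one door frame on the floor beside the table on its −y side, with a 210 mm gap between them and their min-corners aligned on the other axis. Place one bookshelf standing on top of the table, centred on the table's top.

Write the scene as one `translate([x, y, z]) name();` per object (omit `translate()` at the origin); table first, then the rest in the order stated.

table();
translate([0, -339, 0]) door_frame();
translate([398, 261, 719]) bookshelf();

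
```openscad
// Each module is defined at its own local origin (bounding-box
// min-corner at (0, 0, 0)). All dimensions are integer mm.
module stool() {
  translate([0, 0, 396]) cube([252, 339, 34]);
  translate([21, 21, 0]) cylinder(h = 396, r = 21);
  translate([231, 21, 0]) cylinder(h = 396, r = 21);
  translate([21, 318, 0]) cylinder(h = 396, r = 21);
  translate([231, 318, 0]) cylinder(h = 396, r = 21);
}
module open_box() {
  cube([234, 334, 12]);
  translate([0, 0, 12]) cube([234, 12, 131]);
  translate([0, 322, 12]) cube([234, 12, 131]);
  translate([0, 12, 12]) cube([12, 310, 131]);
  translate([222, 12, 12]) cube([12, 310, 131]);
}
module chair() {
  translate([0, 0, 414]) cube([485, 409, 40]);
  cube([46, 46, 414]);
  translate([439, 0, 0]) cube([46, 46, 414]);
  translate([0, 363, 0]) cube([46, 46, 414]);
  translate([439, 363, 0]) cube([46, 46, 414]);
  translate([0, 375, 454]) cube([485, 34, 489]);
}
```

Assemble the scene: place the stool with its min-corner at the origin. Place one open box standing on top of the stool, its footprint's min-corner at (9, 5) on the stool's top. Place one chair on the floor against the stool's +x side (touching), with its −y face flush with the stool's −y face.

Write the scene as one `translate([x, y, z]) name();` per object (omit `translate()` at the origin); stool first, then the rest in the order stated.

stool();
translate([9, 5, 430]) open_box();
translate([252, 0, 0]) chair();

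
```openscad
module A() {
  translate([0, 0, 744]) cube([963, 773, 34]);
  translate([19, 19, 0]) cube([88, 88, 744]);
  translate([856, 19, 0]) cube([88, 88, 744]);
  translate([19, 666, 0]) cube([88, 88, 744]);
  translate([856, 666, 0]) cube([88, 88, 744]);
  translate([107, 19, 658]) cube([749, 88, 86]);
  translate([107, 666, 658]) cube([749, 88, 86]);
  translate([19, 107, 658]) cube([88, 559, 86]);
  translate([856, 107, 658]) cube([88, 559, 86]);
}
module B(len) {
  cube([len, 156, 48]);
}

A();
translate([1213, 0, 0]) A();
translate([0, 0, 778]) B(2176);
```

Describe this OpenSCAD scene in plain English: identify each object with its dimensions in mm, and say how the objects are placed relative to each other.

A is a table with a 963×773 mm rectangular top, 34 mm thick, top surface at z = 778 mm, supported by four 88×88 mm square legs, each inset 19 mm from the nearest pair of top edges, running from the floor. Four apron rails, 88 mm thick and 86 mm tall, run between adjacent legs with their top edges flush with the underside of the top and their outer faces flush with the legs' outer faces.

B is a rectangular beam 2176 mm long (x), 156 mm deep (y), 48 mm thick (z).

The beam spans the tops of two tables placed 250 mm apart, resting at z = 778 mm.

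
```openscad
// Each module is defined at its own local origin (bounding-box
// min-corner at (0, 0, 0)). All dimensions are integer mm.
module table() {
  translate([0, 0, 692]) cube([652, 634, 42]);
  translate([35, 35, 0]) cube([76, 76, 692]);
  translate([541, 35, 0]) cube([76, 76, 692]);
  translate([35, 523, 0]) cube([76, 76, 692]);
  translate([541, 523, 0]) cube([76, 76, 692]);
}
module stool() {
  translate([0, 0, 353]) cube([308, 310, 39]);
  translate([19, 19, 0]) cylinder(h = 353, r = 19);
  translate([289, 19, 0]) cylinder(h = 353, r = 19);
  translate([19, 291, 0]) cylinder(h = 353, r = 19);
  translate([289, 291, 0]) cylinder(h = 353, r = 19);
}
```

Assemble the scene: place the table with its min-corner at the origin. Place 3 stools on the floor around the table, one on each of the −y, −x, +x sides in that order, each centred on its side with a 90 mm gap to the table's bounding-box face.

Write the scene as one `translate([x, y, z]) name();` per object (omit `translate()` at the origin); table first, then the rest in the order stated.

table();
translate([172, -400, 0]) stool();
translate([-398, 162, 0]) stool();
translate([742, 162, 0]) stool();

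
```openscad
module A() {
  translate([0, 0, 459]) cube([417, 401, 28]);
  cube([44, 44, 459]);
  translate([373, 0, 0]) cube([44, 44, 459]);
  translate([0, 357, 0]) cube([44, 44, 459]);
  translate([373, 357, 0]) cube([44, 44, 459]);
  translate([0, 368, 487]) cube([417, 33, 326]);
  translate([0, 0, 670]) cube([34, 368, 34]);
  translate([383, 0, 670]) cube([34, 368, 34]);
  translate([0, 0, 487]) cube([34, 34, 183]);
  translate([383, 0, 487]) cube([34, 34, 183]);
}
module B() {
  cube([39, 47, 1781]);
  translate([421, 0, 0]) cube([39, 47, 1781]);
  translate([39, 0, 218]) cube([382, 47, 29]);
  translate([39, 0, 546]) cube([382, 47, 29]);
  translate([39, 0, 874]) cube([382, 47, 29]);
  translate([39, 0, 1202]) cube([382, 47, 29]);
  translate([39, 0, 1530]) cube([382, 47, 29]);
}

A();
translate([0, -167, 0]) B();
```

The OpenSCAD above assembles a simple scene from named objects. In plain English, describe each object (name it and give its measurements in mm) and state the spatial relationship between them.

A is a chair. The seat is a 417×401×28 mm slab with its top at z = 487 mm, on four 44×44 mm corner legs (flush with the seat edges, standing on z = 0). A flat backrest 33 mm thick, 326 mm tall, spans the full seat width and rises from the seat top along its +y edge, rear face flush with the rear of the seat. Two armrests of 34×34 mm section run along each side from the seat's front edge to the front of the backrest, top faces 217 mm above the seat top and outer faces flush with the seat's x-edges; a 34×34 mm post under the front of each armrest stands on the seat at the front corner.

B is a straight ladder. Two 39×47 mm vertical rails, 1781 mm tall, stand 460 mm apart (outside-to-outside) with their front faces coplanar on the −y side. 5 rungs, each 47 mm deep and 29 mm tall, span between the inner faces of the rails, front faces flush with the rails. The lowest rung's underside is at z = 218 mm and rungs are spaced 328 mm apart (underside to underside).

The ladder is on the floor beside the chair on its −y side.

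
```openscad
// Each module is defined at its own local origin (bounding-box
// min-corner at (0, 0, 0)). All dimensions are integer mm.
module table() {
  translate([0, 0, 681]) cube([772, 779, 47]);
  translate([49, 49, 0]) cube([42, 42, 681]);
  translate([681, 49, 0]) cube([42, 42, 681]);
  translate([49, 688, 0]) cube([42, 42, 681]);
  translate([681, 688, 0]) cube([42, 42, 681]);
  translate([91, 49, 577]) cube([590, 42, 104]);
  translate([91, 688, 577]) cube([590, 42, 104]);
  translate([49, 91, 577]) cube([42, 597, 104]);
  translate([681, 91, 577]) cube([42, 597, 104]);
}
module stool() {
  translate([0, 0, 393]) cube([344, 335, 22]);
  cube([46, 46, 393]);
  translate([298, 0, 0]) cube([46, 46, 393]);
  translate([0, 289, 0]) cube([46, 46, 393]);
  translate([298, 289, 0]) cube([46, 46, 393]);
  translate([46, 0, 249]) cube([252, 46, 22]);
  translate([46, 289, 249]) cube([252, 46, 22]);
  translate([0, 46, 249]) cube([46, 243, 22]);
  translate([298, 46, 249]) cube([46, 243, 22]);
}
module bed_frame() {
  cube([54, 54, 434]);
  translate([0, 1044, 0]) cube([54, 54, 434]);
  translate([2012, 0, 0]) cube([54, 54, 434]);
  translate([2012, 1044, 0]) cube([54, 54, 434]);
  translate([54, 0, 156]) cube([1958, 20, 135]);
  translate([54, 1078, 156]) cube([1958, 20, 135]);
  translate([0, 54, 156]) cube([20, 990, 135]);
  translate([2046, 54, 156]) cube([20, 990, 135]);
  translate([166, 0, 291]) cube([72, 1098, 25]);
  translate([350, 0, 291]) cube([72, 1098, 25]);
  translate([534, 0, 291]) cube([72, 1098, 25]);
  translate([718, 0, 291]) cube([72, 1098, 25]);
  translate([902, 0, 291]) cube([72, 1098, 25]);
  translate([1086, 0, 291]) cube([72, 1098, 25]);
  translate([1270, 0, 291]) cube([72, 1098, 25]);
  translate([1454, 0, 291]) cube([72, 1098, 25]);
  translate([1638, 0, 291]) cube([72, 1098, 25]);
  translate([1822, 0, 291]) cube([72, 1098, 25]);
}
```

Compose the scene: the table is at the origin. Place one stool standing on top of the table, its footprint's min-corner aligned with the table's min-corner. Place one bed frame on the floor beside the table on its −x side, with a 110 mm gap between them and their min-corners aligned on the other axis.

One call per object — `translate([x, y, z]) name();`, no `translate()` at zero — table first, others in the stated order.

table();
translate([0, 0, 728]) stool();
translate([-2176, 0, 0]) bed_frame();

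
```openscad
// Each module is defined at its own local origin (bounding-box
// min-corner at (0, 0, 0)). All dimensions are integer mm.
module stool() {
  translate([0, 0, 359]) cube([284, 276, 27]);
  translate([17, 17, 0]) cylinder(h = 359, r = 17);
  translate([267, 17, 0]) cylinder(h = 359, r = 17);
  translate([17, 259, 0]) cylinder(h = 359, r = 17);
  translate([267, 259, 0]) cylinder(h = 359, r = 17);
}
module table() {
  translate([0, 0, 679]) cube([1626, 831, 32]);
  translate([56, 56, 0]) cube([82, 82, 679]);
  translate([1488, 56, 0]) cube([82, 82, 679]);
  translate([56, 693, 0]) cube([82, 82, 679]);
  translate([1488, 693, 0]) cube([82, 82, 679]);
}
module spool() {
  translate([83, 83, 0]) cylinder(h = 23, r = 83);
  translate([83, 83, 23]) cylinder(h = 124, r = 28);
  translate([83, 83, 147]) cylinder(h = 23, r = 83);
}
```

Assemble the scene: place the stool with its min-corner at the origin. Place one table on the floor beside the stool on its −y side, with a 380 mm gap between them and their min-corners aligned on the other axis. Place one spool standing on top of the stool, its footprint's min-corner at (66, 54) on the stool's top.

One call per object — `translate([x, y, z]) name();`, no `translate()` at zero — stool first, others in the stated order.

stool();
translate([0, -1211, 0]) table();
translate([66, 54, 386]) spool();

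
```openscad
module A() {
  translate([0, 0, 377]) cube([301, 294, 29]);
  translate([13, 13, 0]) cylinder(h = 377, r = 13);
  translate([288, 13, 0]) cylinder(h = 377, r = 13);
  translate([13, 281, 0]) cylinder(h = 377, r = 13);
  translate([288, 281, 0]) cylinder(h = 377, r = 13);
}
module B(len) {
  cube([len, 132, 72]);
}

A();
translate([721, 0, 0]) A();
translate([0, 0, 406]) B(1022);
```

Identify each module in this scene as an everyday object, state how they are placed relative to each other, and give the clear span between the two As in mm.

Second stool starts at x = 721; first ends at x = 301; clear span = 721 − 301 = 420 mm.

A is a stool. B is a beam. A beam spans the tops of two stools. The clear span between the two stools is 420 mm.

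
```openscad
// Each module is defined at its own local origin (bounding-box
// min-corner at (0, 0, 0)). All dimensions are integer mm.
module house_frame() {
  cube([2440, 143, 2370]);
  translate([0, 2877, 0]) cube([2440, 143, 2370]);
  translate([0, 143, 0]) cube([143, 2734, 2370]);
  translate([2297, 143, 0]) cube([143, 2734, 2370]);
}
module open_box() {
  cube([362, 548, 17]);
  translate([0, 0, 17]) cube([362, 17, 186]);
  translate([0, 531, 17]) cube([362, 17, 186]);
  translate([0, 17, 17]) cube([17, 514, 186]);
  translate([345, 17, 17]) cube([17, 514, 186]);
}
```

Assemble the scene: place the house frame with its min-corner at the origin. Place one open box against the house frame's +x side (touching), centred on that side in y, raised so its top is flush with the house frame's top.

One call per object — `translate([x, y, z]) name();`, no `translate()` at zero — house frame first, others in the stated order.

house_frame();
translate([2440, 1236, 2167]) open_box();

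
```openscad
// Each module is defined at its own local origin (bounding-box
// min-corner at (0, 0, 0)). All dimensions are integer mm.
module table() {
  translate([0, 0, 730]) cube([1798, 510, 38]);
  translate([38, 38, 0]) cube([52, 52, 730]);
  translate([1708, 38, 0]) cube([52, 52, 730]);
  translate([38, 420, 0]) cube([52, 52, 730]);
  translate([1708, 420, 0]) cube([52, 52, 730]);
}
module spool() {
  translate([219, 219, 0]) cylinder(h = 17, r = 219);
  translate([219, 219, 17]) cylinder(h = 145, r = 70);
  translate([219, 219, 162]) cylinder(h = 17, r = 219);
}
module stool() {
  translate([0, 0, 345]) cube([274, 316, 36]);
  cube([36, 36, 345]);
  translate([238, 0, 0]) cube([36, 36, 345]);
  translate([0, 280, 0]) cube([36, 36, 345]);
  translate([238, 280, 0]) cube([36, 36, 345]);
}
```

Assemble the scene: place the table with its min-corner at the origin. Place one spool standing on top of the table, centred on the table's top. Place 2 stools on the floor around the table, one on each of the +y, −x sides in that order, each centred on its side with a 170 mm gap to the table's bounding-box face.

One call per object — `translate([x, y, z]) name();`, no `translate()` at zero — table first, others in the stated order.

table();
translate([680, 36, 768]) spool();
translate([762, 680, 0]) stool();
translate([-444, 97, 0]) stool();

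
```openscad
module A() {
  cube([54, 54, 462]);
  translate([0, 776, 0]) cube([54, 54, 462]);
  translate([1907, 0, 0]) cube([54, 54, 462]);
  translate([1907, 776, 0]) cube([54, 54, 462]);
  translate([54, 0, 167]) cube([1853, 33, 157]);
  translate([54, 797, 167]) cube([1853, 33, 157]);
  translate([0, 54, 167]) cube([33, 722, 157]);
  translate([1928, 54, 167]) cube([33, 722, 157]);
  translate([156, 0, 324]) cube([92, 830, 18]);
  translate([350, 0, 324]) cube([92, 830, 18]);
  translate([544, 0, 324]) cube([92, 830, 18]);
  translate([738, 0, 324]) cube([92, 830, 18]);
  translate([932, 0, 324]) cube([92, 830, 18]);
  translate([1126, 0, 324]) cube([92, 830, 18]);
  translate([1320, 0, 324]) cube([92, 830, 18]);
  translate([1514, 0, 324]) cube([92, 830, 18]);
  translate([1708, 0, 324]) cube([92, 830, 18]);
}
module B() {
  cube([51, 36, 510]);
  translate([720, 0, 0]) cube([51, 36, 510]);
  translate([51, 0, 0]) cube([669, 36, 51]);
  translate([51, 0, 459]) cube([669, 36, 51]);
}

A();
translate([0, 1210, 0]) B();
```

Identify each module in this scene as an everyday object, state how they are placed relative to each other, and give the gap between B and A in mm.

A is a bed frame. B is a picture frame. The picture frame is on the floor beside the bed frame on its +y side. The gap between the picture frame and the bed frame is 380 mm.

The picture frame's nearest face is 380 mm from the bed frame's +y face.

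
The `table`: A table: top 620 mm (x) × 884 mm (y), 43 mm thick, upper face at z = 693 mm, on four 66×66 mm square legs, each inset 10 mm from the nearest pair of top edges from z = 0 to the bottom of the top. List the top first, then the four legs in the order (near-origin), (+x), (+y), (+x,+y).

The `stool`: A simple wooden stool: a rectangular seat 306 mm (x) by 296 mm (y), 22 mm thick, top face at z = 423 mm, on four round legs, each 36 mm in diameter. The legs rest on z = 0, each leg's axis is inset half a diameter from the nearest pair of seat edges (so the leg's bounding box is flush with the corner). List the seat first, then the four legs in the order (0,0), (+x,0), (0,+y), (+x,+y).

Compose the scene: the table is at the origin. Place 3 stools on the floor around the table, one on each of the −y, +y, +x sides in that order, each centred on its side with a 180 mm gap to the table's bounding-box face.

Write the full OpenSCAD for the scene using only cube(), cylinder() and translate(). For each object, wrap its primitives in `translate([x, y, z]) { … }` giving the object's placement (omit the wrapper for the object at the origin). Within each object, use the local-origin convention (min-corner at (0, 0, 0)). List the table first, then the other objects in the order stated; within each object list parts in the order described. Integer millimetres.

translate([0, 0, 650]) cube([620, 884, 43]);
translate([10, 10, 0]) cube([66, 66, 650]);
translate([544, 10, 0]) cube([66, 66, 650]);
translate([10, 808, 0]) cube([66, 66, 650]);
translate([544, 808, 0]) cube([66, 66, 650]);
translate([157, -476, 0]) {
  translate([0, 0, 401]) cube([306, 296, 22]);
  translate([18, 18, 0]) cylinder(h = 401, r = 18);
  translate([288, 18, 0]) cylinder(h = 401, r = 18);
  translate([18, 278, 0]) cylinder(h = 401, r = 18);
  translate([288, 278, 0]) cylinder(h = 401, r = 18);
}
translate([157, 1064, 0]) {
  translate([0, 0, 401]) cube([306, 296, 22]);
  translate([18, 18, 0]) cylinder(h = 401, r = 18);
  translate([288, 18, 0]) cylinder(h = 401, r = 18);
  translate([18, 278, 0]) cylinder(h = 401, r = 18);
  translate([288, 278, 0]) cylinder(h = 401, r = 18);
}
translate([800, 294, 0]) {
  translate([0, 0, 401]) cube([306, 296, 22]);
  translate([18, 18, 0]) cylinder(h = 401, r = 18);
  translate([288, 18, 0]) cylinder(h = 401, r = 18);
  translate([18, 278, 0]) cylinder(h = 401, r = 18);
  translate([288, 278, 0]) cylinder(h = 401, r = 18);
}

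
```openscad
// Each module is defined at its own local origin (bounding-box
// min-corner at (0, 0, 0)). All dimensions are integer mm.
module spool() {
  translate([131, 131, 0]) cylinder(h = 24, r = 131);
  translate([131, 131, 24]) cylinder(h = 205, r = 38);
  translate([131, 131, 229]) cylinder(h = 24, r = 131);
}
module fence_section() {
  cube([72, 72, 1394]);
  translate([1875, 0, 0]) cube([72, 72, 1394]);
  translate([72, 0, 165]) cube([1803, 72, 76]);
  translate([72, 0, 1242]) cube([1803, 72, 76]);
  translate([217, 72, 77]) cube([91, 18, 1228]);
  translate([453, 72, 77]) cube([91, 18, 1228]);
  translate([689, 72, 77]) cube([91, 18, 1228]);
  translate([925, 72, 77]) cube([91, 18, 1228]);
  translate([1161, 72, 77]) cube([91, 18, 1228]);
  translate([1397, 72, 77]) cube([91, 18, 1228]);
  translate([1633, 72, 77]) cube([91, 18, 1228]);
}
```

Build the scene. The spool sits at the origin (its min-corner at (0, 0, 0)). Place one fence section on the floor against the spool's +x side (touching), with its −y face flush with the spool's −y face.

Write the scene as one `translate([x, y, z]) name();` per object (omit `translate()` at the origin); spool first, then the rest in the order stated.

spool();
translate([262, 0, 0]) fence_section();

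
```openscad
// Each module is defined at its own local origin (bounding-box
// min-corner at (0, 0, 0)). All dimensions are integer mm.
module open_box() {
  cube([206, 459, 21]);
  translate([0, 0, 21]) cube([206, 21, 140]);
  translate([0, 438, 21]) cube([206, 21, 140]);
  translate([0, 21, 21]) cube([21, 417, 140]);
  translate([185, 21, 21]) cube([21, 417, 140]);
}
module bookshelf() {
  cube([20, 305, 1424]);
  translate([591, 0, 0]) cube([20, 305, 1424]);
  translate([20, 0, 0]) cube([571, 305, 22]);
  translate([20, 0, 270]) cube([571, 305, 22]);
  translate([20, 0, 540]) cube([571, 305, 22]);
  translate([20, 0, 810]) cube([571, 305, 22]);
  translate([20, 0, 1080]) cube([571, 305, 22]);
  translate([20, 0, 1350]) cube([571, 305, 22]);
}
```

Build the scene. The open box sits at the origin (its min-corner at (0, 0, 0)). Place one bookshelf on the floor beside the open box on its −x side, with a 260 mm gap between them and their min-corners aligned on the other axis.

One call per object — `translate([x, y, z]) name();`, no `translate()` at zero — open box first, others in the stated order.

open_box();
translate([-871, 0, 0]) bookshelf();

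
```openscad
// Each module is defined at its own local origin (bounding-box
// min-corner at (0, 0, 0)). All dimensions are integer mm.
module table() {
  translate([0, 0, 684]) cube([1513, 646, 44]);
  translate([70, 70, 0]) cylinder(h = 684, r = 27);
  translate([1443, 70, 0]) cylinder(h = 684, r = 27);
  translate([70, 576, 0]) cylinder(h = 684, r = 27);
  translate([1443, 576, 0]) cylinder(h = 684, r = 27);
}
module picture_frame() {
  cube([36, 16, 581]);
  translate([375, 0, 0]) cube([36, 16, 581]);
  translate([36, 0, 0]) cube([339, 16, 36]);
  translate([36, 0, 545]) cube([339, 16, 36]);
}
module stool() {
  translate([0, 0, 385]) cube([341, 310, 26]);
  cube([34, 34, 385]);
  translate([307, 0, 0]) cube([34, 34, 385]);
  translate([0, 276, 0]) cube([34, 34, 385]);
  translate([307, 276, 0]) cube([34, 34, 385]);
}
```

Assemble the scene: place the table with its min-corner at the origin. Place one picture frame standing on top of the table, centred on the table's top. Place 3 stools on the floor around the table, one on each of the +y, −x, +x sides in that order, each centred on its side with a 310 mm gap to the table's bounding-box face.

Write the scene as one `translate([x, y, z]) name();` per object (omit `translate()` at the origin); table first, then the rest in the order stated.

table();
translate([551, 315, 728]) picture_frame();
translate([586, 956, 0]) stool();
translate([-651, 168, 0]) stool();
translate([1823, 168, 0]) stool();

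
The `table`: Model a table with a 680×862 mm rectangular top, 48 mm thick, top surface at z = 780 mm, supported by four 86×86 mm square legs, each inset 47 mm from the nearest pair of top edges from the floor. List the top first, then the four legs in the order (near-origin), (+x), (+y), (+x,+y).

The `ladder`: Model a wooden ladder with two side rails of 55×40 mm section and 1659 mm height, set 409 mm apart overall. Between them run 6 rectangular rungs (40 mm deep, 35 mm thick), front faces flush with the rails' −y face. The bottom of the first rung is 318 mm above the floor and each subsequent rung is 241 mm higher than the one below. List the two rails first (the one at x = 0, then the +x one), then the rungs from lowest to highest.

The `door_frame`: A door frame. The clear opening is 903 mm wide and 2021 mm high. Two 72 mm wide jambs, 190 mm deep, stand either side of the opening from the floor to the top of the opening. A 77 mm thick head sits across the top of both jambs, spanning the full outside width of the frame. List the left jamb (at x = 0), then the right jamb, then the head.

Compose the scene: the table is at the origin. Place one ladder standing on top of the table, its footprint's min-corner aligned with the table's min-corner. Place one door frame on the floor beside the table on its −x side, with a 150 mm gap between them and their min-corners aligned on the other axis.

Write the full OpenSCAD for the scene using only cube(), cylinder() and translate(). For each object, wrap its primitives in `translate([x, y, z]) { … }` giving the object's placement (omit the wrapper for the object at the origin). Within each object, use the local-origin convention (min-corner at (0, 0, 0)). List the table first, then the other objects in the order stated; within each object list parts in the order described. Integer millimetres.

translate([0, 0, 732]) cube([680, 862, 48]);
translate([47, 47, 0]) cube([86, 86, 732]);
translate([547, 47, 0]) cube([86, 86, 732]);
translate([47, 729, 0]) cube([86, 86, 732]);
translate([547, 729, 0]) cube([86, 86, 732]);
translate([0, 0, 780]) {
  cube([55, 40, 1659]);
  translate([354, 0, 0]) cube([55, 40, 1659]);
  translate([55, 0, 318]) cube([299, 40, 35]);
  translate([55, 0, 559]) cube([299, 40, 35]);
  translate([55, 0, 800]) cube([299, 40, 35]);
  translate([55, 0, 1041]) cube([299, 40, 35]);
  translate([55, 0, 1282]) cube([299, 40, 35]);
  translate([55, 0, 1523]) cube([299, 40, 35]);
}
translate([-1197, 0, 0]) {
  cube([72, 190, 2021]);
  translate([975, 0, 0]) cube([72, 190, 2021]);
  translate([0, 0, 2021]) cube([1047, 190, 77]);
}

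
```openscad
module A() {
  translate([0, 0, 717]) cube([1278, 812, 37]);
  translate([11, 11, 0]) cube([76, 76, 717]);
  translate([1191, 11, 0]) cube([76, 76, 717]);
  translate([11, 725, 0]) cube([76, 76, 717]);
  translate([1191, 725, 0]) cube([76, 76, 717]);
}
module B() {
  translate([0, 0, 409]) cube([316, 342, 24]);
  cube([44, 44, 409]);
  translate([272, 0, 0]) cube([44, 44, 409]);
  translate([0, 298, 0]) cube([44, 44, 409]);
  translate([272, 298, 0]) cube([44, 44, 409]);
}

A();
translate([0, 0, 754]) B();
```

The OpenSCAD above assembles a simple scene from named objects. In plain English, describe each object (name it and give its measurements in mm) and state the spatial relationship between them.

A is a table: top 1278 mm (x) × 812 mm (y), 37 mm thick, upper face at z = 754 mm, on four 76×76 mm square legs, each inset 11 mm from the nearest pair of top edges, running from z = 0 to the bottom of the top.

B is a four-legged stool. The seat is a 316×342×24 mm slab whose top surface is at z = 433 mm; four square legs, each 44×44 mm in cross-section, run from the floor (z = 0) to the underside of the seat, each flush with a corner of the seat.

The stool is on top of the table.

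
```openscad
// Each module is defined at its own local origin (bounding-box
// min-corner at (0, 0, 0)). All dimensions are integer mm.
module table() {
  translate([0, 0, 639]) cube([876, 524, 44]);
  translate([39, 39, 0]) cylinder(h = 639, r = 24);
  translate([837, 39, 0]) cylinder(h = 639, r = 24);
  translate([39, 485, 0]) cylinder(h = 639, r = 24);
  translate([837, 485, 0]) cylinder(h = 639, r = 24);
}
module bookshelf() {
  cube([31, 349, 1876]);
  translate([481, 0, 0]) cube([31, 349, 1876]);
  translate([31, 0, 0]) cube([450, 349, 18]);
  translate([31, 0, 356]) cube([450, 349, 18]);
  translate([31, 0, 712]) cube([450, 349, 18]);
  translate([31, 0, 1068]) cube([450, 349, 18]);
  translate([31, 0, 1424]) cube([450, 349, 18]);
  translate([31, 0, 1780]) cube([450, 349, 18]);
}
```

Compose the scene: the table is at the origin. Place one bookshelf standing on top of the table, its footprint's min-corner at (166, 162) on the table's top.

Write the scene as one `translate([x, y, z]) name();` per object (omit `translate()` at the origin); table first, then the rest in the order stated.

table();
translate([166, 162, 683]) bookshelf();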